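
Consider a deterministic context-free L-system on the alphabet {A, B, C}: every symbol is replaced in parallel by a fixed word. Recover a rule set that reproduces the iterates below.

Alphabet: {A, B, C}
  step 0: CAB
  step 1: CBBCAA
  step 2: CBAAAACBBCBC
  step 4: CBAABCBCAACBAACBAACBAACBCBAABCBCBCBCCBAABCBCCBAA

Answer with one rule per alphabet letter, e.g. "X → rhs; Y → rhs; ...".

  step 1 ⇒ step 2: CBBCAA ⇒ CB·AA·AA·CB·BC·BC
    A ↦ BC
    B ↦ AA
    C ↦ CB

A->BC, B->AA, C->CB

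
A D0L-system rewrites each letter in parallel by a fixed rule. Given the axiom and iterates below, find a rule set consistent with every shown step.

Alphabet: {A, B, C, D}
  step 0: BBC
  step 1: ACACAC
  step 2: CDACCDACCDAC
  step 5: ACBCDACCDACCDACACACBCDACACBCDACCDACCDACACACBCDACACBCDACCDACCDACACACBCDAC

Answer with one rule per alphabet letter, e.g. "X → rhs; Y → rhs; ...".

A->CD, B->AC, C->AC, D->B

  step 1 ⇒ step 2: ACACAC ⇒ CD·AC·CD·AC·CD·AC
    A ↦ CD
    C ↦ AC
  step 0 ⇒ step 1: BBC ⇒ AC·AC·AC
    B ↦ AC
    D ↦ B  (constrained at step 2)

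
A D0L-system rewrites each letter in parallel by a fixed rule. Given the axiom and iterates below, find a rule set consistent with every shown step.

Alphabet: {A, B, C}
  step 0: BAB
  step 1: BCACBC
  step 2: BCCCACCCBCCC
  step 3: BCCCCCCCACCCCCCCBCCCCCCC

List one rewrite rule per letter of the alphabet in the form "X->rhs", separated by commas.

A->AC, B->BC, C->CC

  step 2 ⇒ step 3: BCCCACCCBCCC ⇒ BC·CC·CC·CC·AC·CC·CC·CC·BC·CC·CC·CC
    A ↦ AC
    B ↦ BC
    C ↦ CC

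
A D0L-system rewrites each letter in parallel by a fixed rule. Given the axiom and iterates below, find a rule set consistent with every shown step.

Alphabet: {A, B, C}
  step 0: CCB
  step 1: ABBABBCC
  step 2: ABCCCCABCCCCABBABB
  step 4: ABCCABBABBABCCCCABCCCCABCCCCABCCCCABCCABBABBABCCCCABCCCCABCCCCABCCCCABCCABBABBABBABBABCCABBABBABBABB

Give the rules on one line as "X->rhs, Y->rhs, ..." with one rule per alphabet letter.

A->AB, B->CC, C->ABB

  step 1 ⇒ step 2: ABBABBCC ⇒ AB·CC·CC·AB·CC·CC·ABB·ABB
    A ↦ AB
    B ↦ CC
    C ↦ ABB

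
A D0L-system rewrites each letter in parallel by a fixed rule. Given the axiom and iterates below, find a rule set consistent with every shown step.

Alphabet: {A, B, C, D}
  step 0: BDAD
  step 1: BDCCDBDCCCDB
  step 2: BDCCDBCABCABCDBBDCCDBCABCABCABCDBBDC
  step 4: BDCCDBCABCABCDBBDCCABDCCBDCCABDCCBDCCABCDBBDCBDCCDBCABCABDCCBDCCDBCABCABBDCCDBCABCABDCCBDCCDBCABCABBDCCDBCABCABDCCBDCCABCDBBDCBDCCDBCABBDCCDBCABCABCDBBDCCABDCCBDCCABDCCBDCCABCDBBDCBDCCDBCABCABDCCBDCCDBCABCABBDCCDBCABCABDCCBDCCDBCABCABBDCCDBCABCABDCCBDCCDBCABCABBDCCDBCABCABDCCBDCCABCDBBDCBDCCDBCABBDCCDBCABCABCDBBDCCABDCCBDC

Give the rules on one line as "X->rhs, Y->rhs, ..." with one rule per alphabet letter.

  step 1 ⇒ step 2: BDCCDBDCCCDB ⇒ BDC·CDB·CAB·CAB·CDB·BDC·CDB·CAB·CAB·CAB·CDB·BDC
    B ↦ BDC
    C ↦ CAB
    D ↦ CDB
  step 0 ⇒ step 1: BDAD ⇒ BDC·CDB·DCC·CDB
    A ↦ DCC

A->DCC, B->BDC, C->CAB, D->CDB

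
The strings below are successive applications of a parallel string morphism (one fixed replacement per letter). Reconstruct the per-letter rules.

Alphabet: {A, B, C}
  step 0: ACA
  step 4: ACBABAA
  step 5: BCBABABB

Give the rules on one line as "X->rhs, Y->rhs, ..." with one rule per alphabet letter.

A->B, B->A, C->CB

  step 4 ⇒ step 5: ACBABAA ⇒ B·CB·A·B·A·B·B
    A ↦ B
    B ↦ A
    C ↦ CB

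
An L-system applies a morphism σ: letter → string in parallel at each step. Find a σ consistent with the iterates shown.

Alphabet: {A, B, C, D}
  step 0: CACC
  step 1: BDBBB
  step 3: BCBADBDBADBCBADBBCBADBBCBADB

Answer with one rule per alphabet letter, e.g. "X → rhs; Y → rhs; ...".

  step 0 ⇒ step 1: CACC ⇒ B·DB·B·B
    A ↦ DB
    C ↦ B
    B ↦ CBA  (constrained at step 1)
    D ↦ AD  (constrained at step 1)

A->DB, B->CBA, C->B, D->AD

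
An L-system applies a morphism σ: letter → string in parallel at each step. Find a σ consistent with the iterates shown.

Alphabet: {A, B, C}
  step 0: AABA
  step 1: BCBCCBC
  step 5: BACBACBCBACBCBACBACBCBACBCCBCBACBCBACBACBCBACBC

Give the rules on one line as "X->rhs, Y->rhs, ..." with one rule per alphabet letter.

A->BC, B->C, C->BA

  step 0 ⇒ step 1: AABA ⇒ BC·BC·C·BC
    A ↦ BC
    B ↦ C
    C ↦ BA  (constrained at step 1)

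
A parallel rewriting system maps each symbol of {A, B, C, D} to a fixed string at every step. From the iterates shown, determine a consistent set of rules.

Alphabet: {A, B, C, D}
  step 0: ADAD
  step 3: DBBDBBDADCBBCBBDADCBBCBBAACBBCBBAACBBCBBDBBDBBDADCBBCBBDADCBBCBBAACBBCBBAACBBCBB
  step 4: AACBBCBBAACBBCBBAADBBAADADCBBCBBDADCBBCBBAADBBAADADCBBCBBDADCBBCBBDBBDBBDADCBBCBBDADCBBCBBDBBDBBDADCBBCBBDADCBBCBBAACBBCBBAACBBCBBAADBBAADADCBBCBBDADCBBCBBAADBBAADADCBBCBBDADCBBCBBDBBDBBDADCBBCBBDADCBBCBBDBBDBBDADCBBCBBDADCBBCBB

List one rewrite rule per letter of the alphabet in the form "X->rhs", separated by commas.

  step 3 ⇒ step 4: DBBDBBDADCBBCBBDADCBBCBBAACBBCBBAACBBCBBDBBDBBDADCBBCBBDADCBBCBBAACBBCBBAACBBCBB ⇒ AA·CBB·CBB·AA·CBB·CBB·AA·DBB·AA·DAD·CBB·CBB·DAD·CBB·CBB·AA·DBB·AA·DAD·CBB·CBB·DAD·CBB·CBB·DBB·DBB·DAD·CBB·CBB·DAD·CBB·CBB·DBB·DBB·DAD·CBB·CBB·DAD·CBB·CBB·AA·CBB·CBB·AA·CBB·CBB·AA·DBB·AA·DAD·CBB·CBB·DAD·CBB·CBB·AA·DBB·AA·DAD·CBB·CBB·DAD·CBB·CBB·DBB·DBB·DAD·CBB·CBB·DAD·CBB·CBB·DBB·DBB·DAD·CBB·CBB·DAD·CBB·CBB
    A ↦ DBB
    B ↦ CBB
    C ↦ DAD
    D ↦ AA

A->DBB, B->CBB, C->DAD, D->AA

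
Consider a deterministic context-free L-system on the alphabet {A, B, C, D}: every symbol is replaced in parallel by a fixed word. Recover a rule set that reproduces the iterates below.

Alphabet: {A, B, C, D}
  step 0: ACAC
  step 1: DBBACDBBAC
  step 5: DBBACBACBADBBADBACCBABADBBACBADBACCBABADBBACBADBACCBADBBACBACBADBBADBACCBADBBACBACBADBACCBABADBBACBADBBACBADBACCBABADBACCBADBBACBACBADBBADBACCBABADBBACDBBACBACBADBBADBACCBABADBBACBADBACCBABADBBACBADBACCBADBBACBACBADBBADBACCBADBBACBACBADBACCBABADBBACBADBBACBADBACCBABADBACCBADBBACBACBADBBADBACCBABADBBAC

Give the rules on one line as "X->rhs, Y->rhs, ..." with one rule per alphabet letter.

  step 0 ⇒ step 1: ACAC ⇒ DB·BAC·DB·BAC
    A ↦ DB
    C ↦ BAC
    B ↦ BA  (constrained at step 1)
    D ↦ ACC  (constrained at step 1)

A->DB, B->BA, C->BAC, D->ACC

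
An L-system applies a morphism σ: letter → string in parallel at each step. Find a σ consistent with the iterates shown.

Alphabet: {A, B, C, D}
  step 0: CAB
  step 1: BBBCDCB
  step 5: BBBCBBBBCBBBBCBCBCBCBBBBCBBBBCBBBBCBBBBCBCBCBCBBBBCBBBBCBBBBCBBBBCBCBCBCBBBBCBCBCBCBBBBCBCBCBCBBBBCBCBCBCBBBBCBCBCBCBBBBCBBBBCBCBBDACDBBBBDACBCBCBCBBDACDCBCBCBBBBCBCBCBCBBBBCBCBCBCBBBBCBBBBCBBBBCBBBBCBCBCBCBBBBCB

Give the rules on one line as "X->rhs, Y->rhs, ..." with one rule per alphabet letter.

A->CD, B->CB, C->BBB, D->BDA

  step 0 ⇒ step 1: CAB ⇒ BBB·CD·CB
    A ↦ CD
    B ↦ CB
    C ↦ BBB
    D ↦ BDA  (constrained at step 1)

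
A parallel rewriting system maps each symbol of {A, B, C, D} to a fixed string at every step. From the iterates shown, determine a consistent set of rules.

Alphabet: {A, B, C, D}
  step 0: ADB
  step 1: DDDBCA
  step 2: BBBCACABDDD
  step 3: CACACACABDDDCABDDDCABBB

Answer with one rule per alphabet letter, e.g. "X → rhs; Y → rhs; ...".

A->DDD, B->CA, C->CAB, D->B

  step 2 ⇒ step 3: BBBCACABDDD ⇒ CA·CA·CA·CAB·DDD·CAB·DDD·CA·B·B·B
    A ↦ DDD
    B ↦ CA
    C ↦ CAB
    D ↦ B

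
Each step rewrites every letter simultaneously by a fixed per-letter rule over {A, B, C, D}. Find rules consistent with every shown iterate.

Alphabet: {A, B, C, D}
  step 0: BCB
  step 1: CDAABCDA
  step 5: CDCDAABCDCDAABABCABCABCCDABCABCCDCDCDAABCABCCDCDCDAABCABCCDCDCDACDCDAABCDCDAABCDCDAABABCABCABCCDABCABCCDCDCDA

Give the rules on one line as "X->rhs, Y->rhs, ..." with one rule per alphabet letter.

  step 0 ⇒ step 1: BCB ⇒ CDA·AB·CDA
    B ↦ CDA
    C ↦ AB
    A ↦ CD  (constrained at step 1)
    D ↦ C  (constrained at step 1)

A->CD, B->CDA, C->AB, D->C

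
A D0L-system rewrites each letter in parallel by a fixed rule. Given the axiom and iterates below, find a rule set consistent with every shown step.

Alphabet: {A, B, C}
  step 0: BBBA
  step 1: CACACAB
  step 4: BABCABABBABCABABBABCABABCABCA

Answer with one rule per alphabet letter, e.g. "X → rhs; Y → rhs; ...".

  step 0 ⇒ step 1: BBBA ⇒ CA·CA·CA·B
    A ↦ B
    B ↦ CA
    C ↦ BA  (constrained at step 1)

A->B, B->CA, C->BA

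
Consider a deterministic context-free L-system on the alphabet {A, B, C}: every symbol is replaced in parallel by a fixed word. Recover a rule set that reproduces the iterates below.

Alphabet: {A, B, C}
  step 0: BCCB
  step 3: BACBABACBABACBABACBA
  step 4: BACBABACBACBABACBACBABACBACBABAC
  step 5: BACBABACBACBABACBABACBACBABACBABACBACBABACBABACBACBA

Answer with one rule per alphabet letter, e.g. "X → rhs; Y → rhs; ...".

A->C, B->BA, C->BA

  step 4 ⇒ step 5: BACBABACBACBABACBACBABACBACBABAC ⇒ BA·C·BA·BA·C·BA·C·BA·BA·C·BA·BA·C·BA·C·BA·BA·C·BA·BA·C·BA·C·BA·BA·C·BA·BA·C·BA·C·BA
    A ↦ C
    B ↦ BA
    C ↦ BA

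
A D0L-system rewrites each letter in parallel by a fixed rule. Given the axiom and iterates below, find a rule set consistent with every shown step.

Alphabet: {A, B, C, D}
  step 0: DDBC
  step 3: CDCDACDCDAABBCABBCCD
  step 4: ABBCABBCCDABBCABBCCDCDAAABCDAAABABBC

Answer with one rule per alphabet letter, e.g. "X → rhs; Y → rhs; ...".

A->CD, B->A, C->AB, D->BC

  step 3 ⇒ step 4: CDCDACDCDAABBCABBCCD ⇒ AB·BC·AB·BC·CD·AB·BC·AB·BC·CD·CD·A·A·AB·CD·A·A·AB·AB·BC
    A ↦ CD
    B ↦ A
    C ↦ AB
    D ↦ BC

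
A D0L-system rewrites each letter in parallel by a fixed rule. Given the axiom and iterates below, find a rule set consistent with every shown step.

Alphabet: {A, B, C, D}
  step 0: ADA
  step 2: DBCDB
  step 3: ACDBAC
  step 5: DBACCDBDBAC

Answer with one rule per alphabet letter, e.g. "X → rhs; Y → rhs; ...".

A->C, B->C, C->DB, D->A

  step 2 ⇒ step 3: DBCDB ⇒ A·C·DB·A·C
    B ↦ C
    C ↦ DB
    D ↦ A
    A ↦ C  (constrained at step 0)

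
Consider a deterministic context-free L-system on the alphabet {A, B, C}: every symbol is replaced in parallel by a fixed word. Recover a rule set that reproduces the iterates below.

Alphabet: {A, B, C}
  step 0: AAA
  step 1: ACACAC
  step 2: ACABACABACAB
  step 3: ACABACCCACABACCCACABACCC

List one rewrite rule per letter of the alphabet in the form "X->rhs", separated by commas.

A->AC, B->CC, C->AB

  step 2 ⇒ step 3: ACABACABACAB ⇒ AC·AB·AC·CC·AC·AB·AC·CC·AC·AB·AC·CC
    A ↦ AC
    B ↦ CC
    C ↦ AB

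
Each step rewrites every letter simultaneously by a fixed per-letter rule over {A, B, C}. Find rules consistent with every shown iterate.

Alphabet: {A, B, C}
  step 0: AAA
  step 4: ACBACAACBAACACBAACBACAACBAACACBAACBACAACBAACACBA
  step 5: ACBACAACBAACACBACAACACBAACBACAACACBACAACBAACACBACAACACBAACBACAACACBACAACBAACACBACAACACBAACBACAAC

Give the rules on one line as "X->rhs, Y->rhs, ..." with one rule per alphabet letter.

  step 4 ⇒ step 5: ACBACAACBAACACBAACBACAACBAACACBAACBACAACBAACACBA ⇒ AC·BA·CA·AC·BA·AC·AC·BA·CA·AC·AC·BA·AC·BA·CA·AC·AC·BA·CA·AC·BA·AC·AC·BA·CA·AC·AC·BA·AC·BA·CA·AC·AC·BA·CA·AC·BA·AC·AC·BA·CA·AC·AC·BA·AC·BA·CA·AC
    A ↦ AC
    B ↦ CA
    C ↦ BA

A->AC, B->CA, C->BA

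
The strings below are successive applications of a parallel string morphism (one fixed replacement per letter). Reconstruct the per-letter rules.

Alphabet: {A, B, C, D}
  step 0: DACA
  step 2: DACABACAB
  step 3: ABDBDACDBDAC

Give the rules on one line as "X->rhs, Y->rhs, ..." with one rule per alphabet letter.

A->D, B->AC, C->B, D->AB

  step 2 ⇒ step 3: DACABACAB ⇒ AB·D·B·D·AC·D·B·D·AC
    A ↦ D
    B ↦ AC
    C ↦ B
    D ↦ AB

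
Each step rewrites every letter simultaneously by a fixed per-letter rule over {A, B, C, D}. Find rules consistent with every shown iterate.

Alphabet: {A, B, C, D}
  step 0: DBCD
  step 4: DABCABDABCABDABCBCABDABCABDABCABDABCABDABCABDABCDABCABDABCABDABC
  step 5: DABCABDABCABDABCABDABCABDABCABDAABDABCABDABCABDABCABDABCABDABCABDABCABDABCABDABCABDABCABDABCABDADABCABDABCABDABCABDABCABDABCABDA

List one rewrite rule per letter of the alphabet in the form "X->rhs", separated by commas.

  step 4 ⇒ step 5: DABCABDABCABDABCBCABDABCABDABCABDABCABDABCABDABCDABCABDABCABDABC ⇒ DA·BC·AB·DA·BC·AB·DA·BC·AB·DA·BC·AB·DA·BC·AB·DA·AB·DA·BC·AB·DA·BC·AB·DA·BC·AB·DA·BC·AB·DA·BC·AB·DA·BC·AB·DA·BC·AB·DA·BC·AB·DA·BC·AB·DA·BC·AB·DA·DA·BC·AB·DA·BC·AB·DA·BC·AB·DA·BC·AB·DA·BC·AB·DA
    A ↦ BC
    B ↦ AB
    C ↦ DA
    D ↦ DA

A->BC, B->AB, C->DA, D->DA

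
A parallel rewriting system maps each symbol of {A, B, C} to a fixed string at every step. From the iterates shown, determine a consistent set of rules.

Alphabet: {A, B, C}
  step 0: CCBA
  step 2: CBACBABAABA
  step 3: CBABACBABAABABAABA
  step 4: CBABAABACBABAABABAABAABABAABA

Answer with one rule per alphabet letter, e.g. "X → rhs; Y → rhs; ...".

A->BA, B->A, C->CB

  step 3 ⇒ step 4: CBABACBABAABABAABA ⇒ CB·A·BA·A·BA·CB·A·BA·A·BA·BA·A·BA·A·BA·BA·A·BA
    A ↦ BA
    B ↦ A
    C ↦ CB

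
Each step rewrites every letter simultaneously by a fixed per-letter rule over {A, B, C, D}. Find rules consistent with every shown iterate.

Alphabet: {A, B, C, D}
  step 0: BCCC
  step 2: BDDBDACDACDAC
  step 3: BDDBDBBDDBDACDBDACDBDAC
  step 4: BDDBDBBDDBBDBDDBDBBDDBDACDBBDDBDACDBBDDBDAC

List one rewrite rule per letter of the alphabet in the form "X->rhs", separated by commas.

  step 3 ⇒ step 4: BDDBDBBDDBDACDBDACDBDAC ⇒ BD·DB·DB·BD·DB·BD·BD·DB·DB·BD·DB·D·AC·DB·BD·DB·D·AC·DB·BD·DB·D·AC
    A ↦ D
    B ↦ BD
    C ↦ AC
    D ↦ DB

A->D, B->BD, C->AC, D->DB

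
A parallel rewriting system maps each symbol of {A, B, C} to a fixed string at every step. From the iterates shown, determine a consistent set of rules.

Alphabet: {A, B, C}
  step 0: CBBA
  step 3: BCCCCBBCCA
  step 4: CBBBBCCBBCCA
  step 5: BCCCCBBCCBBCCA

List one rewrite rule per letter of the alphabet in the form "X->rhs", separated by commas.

A->CCA, B->C, C->B

  step 4 ⇒ step 5: CBBBBCCBBCCA ⇒ B·C·C·C·C·B·B·C·C·B·B·CCA
    A ↦ CCA
    B ↦ C
    C ↦ B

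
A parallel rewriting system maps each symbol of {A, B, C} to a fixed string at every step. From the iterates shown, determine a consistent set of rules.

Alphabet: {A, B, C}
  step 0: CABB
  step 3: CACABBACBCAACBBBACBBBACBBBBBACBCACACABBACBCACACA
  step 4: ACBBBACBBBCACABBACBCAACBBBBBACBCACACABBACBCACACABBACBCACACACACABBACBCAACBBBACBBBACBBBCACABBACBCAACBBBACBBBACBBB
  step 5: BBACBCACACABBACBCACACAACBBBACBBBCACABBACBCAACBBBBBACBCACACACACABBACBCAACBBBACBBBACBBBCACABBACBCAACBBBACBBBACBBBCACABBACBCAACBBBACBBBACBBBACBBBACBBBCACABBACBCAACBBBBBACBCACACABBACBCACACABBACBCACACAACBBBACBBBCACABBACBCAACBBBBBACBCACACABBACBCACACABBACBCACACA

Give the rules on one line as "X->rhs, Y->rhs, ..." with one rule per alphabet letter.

  step 4 ⇒ step 5: ACBBBACBBBCACABBACBCAACBBBBBACBCACACABBACBCACACABBACBCACACACACABBACBCAACBBBACBBBACBBBCACABBACBCAACBBBACBBBACBBB ⇒ BB·ACB·CA·CA·CA·BB·ACB·CA·CA·CA·ACB·BB·ACB·BB·CA·CA·BB·ACB·CA·ACB·BB·BB·ACB·CA·CA·CA·CA·CA·BB·ACB·CA·ACB·BB·ACB·BB·ACB·BB·CA·CA·BB·ACB·CA·ACB·BB·ACB·BB·ACB·BB·CA·CA·BB·ACB·CA·ACB·BB·ACB·BB·ACB·BB·ACB·BB·ACB·BB·CA·CA·BB·ACB·CA·ACB·BB·BB·ACB·CA·CA·CA·BB·ACB·CA·CA·CA·BB·ACB·CA·CA·CA·ACB·BB·ACB·BB·CA·CA·BB·ACB·CA·ACB·BB·BB·ACB·CA·CA·CA·BB·ACB·CA·CA·CA·BB·ACB·CA·CA·CA
    A ↦ BB
    B ↦ CA
    C ↦ ACB

A->BB, B->CA, C->ACB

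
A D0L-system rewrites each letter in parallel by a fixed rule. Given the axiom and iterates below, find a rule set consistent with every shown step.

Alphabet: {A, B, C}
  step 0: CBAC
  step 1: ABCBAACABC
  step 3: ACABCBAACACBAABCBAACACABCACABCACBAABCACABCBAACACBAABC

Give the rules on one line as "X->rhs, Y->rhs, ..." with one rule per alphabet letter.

  step 0 ⇒ step 1: CBAC ⇒ ABC·BA·AC·ABC
    A ↦ AC
    B ↦ BA
    C ↦ ABC

A->AC, B->BA, C->ABC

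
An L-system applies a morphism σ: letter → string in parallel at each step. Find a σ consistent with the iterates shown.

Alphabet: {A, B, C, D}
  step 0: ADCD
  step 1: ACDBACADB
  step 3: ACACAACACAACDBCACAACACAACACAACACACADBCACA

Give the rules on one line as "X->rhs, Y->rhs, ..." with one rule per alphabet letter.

  step 0 ⇒ step 1: ADCD ⇒ AC·DB·ACA·DB
    A ↦ AC
    C ↦ ACA
    D ↦ DB
    B ↦ C  (constrained at step 1)

A->AC, B->C, C->ACA, D->DB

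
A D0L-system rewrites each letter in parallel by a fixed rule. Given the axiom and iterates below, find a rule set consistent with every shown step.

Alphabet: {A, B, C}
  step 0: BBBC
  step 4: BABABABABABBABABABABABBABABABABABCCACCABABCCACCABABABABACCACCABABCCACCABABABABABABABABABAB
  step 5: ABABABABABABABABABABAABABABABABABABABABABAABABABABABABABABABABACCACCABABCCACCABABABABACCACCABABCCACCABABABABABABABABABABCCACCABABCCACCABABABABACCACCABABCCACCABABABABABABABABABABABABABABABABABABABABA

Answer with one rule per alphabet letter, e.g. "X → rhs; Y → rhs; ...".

  step 4 ⇒ step 5: BABABABABABBABABABABABBABABABABABCCACCABABCCACCABABABABACCACCABABCCACCABABABABABABABABABAB ⇒ A·BAB·A·BAB·A·BAB·A·BAB·A·BAB·A·A·BAB·A·BAB·A·BAB·A·BAB·A·BAB·A·A·BAB·A·BAB·A·BAB·A·BAB·A·BAB·A·CCA·CCA·BAB·CCA·CCA·BAB·A·BAB·A·CCA·CCA·BAB·CCA·CCA·BAB·A·BAB·A·BAB·A·BAB·A·BAB·CCA·CCA·BAB·CCA·CCA·BAB·A·BAB·A·CCA·CCA·BAB·CCA·CCA·BAB·A·BAB·A·BAB·A·BAB·A·BAB·A·BAB·A·BAB·A·BAB·A·BAB·A·BAB·A
    A ↦ BAB
    B ↦ A
    C ↦ CCA

A->BAB, B->A, C->CCA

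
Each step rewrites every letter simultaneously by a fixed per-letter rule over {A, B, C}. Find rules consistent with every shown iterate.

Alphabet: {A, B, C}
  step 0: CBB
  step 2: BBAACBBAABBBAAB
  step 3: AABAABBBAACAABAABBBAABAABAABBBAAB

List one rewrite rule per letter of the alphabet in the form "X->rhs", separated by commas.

A->B, B->AAB, C->AAC

  step 2 ⇒ step 3: BBAACBBAABBBAAB ⇒ AAB·AAB·B·B·AAC·AAB·AAB·B·B·AAB·AAB·AAB·B·B·AAB
    A ↦ B
    B ↦ AAB
    C ↦ AAC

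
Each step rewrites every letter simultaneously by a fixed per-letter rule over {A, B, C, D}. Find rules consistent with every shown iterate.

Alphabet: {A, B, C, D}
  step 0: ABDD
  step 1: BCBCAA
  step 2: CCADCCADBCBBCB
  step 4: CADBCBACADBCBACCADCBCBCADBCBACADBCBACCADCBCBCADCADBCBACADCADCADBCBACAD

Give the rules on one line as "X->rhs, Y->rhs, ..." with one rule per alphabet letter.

  step 1 ⇒ step 2: BCBCAA ⇒ C·CAD·C·CAD·BCB·BCB
    A ↦ BCB
    B ↦ C
    C ↦ CAD
  step 0 ⇒ step 1: ABDD ⇒ BCB·C·A·A
    D ↦ A

A->BCB, B->C, C->CAD, D->A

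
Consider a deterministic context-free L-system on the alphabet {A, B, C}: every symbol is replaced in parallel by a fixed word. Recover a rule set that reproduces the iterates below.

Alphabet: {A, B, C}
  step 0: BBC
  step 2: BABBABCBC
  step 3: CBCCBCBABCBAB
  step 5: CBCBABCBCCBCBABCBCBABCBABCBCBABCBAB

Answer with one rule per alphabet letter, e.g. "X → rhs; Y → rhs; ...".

  step 2 ⇒ step 3: BABBABCBC ⇒ C·B·C·C·B·C·BAB·C·BAB
    A ↦ B
    B ↦ C
    C ↦ BAB

A->B, B->C, C->BAB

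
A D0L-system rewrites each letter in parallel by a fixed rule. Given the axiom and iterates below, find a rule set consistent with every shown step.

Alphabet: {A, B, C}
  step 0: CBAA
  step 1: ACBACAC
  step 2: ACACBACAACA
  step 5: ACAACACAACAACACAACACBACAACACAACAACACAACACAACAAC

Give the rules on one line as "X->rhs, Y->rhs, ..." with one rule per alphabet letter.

  step 1 ⇒ step 2: ACBACAC ⇒ AC·A·CB·AC·A·AC·A
    A ↦ AC
    B ↦ CB
    C ↦ A

A->AC, B->CB, C->A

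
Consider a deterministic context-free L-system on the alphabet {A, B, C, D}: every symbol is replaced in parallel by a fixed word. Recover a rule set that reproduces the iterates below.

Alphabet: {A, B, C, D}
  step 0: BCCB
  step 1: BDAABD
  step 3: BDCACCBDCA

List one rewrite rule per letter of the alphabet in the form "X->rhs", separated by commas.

  step 0 ⇒ step 1: BCCB ⇒ BD·A·A·BD
    B ↦ BD
    C ↦ A
    A ↦ D  (constrained at step 1)
    D ↦ C  (constrained at step 1)

A->D, B->BD, C->A, D->C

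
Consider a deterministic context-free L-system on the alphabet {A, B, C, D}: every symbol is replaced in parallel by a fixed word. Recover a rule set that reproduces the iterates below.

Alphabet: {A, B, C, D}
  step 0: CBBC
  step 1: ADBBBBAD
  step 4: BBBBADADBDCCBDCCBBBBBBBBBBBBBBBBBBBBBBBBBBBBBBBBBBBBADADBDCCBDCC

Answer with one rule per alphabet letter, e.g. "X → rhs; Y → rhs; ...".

  step 0 ⇒ step 1: CBBC ⇒ AD·BB·BB·AD
    B ↦ BB
    C ↦ AD
    A ↦ BD  (constrained at step 1)
    D ↦ CC  (constrained at step 1)

A->BD, B->BB, C->AD, D->CC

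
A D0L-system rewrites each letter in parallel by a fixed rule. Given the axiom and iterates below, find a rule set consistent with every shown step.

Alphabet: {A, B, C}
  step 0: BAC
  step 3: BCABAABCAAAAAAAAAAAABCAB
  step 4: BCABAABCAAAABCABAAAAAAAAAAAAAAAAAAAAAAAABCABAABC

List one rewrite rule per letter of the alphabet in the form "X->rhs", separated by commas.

A->AA, B->BC, C->AB

  step 3 ⇒ step 4: BCABAABCAAAAAAAAAAAABCAB ⇒ BC·AB·AA·BC·AA·AA·BC·AB·AA·AA·AA·AA·AA·AA·AA·AA·AA·AA·AA·AA·BC·AB·AA·BC
    A ↦ AA
    B ↦ BC
    C ↦ AB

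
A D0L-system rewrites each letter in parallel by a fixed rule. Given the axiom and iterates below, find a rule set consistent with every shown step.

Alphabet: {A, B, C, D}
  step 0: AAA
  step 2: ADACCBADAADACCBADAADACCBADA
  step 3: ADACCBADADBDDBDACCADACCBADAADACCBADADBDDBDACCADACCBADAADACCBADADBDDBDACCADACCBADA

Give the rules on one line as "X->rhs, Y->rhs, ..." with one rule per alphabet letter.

A->ADA, B->ACC, C->DBD, D->CCB

  step 2 ⇒ step 3: ADACCBADAADACCBADAADACCBADA ⇒ ADA·CCB·ADA·DBD·DBD·ACC·ADA·CCB·ADA·ADA·CCB·ADA·DBD·DBD·ACC·ADA·CCB·ADA·ADA·CCB·ADA·DBD·DBD·ACC·ADA·CCB·ADA
    A ↦ ADA
    B ↦ ACC
    C ↦ DBD
    D ↦ CCB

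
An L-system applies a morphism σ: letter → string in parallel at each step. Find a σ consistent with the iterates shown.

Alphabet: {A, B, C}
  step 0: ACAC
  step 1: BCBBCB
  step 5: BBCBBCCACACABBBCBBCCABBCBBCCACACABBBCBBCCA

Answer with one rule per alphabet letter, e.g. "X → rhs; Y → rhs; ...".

A->BC, B->CA, C->B

  step 0 ⇒ step 1: ACAC ⇒ BC·B·BC·B
    A ↦ BC
    C ↦ B
    B ↦ CA  (constrained at step 1)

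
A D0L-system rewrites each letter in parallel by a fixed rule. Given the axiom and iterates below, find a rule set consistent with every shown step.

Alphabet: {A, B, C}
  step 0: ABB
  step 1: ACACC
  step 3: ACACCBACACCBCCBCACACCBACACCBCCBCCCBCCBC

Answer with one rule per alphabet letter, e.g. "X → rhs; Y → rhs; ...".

A->ACA, B->C, C->CCB

  step 0 ⇒ step 1: ABB ⇒ ACA·C·C
    A ↦ ACA
    B ↦ C
    C ↦ CCB  (constrained at step 1)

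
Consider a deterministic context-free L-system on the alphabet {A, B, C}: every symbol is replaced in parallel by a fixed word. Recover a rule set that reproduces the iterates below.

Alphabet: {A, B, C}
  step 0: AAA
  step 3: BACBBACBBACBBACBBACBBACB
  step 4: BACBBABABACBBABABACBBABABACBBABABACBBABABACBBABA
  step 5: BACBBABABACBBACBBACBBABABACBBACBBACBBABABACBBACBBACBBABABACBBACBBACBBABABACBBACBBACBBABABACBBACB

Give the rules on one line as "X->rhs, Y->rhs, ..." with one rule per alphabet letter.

A->CB, B->BA, C->BA

  step 4 ⇒ step 5: BACBBABABACBBABABACBBABABACBBABABACBBABABACBBABA ⇒ BA·CB·BA·BA·BA·CB·BA·CB·BA·CB·BA·BA·BA·CB·BA·CB·BA·CB·BA·BA·BA·CB·BA·CB·BA·CB·BA·BA·BA·CB·BA·CB·BA·CB·BA·BA·BA·CB·BA·CB·BA·CB·BA·BA·BA·CB·BA·CB
    A ↦ CB
    B ↦ BA
    C ↦ BA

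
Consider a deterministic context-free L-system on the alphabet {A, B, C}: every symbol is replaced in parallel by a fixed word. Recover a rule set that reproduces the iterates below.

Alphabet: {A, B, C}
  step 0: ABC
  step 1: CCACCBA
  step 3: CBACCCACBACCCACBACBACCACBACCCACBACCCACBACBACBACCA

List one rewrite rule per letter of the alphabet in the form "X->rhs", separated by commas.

A->CCA, B->C, C->CBA

  step 0 ⇒ step 1: ABC ⇒ CCA·C·CBA
    A ↦ CCA
    B ↦ C
    C ↦ CBA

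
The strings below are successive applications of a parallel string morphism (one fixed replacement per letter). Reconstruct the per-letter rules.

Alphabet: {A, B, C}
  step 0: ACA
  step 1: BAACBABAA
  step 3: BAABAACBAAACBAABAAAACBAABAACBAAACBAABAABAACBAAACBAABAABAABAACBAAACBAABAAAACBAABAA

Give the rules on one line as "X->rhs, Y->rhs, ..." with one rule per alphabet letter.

  step 0 ⇒ step 1: ACA ⇒ BAA·CBA·BAA
    A ↦ BAA
    C ↦ CBA
    B ↦ AAC  (constrained at step 1)

A->BAA, B->AAC, C->CBA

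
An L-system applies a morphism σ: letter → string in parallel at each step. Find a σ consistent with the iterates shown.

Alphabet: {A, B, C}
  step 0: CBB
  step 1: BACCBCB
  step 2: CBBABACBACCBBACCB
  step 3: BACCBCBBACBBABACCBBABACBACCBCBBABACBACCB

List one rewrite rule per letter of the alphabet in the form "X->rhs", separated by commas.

A->BA, B->CB, C->BAC

  step 2 ⇒ step 3: CBBABACBACCBBACCB ⇒ BAC·CB·CB·BA·CB·BA·BAC·CB·BA·BAC·BAC·CB·CB·BA·BAC·BAC·CB
    A ↦ BA
    B ↦ CB
    C ↦ BAC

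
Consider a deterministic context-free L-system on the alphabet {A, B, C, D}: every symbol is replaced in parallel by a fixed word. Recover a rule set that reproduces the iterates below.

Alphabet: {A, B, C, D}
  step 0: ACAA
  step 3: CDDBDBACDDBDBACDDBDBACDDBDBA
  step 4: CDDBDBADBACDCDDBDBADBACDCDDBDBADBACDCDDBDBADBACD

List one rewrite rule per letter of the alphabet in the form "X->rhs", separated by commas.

  step 3 ⇒ step 4: CDDBDBACDDBDBACDDBDBACDDBDBA ⇒ CD·DB·DB·A·DB·A·CD·CD·DB·DB·A·DB·A·CD·CD·DB·DB·A·DB·A·CD·CD·DB·DB·A·DB·A·CD
    A ↦ CD
    B ↦ A
    C ↦ CD
    D ↦ DB

A->CD, B->A, C->CD, D->DB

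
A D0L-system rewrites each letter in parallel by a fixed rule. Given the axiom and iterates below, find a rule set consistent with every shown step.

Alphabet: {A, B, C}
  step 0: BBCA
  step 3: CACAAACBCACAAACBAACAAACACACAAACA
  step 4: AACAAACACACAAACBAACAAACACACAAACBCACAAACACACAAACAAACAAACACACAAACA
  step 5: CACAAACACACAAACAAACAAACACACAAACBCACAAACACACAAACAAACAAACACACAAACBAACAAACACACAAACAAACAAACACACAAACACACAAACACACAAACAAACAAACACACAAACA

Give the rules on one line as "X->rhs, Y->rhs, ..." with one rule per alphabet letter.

  step 4 ⇒ step 5: AACAAACACACAAACBAACAAACACACAAACBCACAAACACACAAACAAACAAACACACAAACA ⇒ CA·CA·AA·CA·CA·CA·AA·CA·AA·CA·AA·CA·CA·CA·AA·CB·CA·CA·AA·CA·CA·CA·AA·CA·AA·CA·AA·CA·CA·CA·AA·CB·AA·CA·AA·CA·CA·CA·AA·CA·AA·CA·AA·CA·CA·CA·AA·CA·CA·CA·AA·CA·CA·CA·AA·CA·AA·CA·AA·CA·CA·CA·AA·CA
    A ↦ CA
    B ↦ CB
    C ↦ AA

A->CA, B->CB, C->AA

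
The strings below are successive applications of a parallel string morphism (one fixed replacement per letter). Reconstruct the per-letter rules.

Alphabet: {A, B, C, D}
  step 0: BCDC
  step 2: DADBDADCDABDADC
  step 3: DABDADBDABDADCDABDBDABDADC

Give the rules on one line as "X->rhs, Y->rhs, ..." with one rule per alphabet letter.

  step 2 ⇒ step 3: DADBDADCDABDADC ⇒ DA·B·DA·DB·DA·B·DA·DC·DA·B·DB·DA·B·DA·DC
    A ↦ B
    B ↦ DB
    C ↦ DC
    D ↦ DA

A->B, B->DB, C->DC, D->DA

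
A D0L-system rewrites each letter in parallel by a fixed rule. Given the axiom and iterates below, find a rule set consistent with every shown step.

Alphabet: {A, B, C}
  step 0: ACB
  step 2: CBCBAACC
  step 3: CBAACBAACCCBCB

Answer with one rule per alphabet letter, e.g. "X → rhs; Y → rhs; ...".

  step 2 ⇒ step 3: CBCBAACC ⇒ CB·AA·CB·AA·C·C·CB·CB
    A ↦ C
    B ↦ AA
    C ↦ CB

A->C, B->AA, C->CB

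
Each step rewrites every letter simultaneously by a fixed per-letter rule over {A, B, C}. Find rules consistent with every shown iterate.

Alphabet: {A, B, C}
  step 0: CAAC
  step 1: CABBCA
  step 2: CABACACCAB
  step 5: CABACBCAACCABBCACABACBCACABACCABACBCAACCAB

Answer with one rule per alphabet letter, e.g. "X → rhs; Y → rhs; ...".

A->B, B->AC, C->CA

  step 1 ⇒ step 2: CABBCA ⇒ CA·B·AC·AC·CA·B
    A ↦ B
    B ↦ AC
    C ↦ CA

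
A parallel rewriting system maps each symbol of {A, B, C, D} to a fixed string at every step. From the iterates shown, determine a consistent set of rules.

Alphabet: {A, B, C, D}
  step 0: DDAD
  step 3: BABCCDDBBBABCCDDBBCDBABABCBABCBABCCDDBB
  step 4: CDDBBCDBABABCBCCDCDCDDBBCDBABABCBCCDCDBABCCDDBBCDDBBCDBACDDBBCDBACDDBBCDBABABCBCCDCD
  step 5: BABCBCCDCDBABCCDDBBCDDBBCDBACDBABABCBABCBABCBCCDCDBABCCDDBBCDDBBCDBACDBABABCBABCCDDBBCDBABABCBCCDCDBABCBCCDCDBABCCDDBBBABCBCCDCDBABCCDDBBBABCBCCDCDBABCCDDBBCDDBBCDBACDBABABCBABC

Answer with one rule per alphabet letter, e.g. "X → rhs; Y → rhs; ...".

A->DBB, B->CD, C->BA, D->BC

  step 4 ⇒ step 5: CDDBBCDBABABCBCCDCDCDDBBCDBABABCBCCDCDBABCCDDBBCDDBBCDBACDDBBCDBACDDBBCDBABABCBCCDCD ⇒ BA·BC·BC·CD·CD·BA·BC·CD·DBB·CD·DBB·CD·BA·CD·BA·BA·BC·BA·BC·BA·BC·BC·CD·CD·BA·BC·CD·DBB·CD·DBB·CD·BA·CD·BA·BA·BC·BA·BC·CD·DBB·CD·BA·BA·BC·BC·CD·CD·BA·BC·BC·CD·CD·BA·BC·CD·DBB·BA·BC·BC·CD·CD·BA·BC·CD·DBB·BA·BC·BC·CD·CD·BA·BC·CD·DBB·CD·DBB·CD·BA·CD·BA·BA·BC·BA·BC
    A ↦ DBB
    B ↦ CD
    C ↦ BA
    D ↦ BC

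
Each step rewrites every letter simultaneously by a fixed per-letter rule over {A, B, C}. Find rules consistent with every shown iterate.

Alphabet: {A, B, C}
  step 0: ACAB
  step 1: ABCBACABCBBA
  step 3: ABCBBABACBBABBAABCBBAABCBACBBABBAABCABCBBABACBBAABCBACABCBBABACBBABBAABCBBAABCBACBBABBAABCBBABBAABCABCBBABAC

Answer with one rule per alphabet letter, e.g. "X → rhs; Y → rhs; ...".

A->ABC, B->BBA, C->BAC

  step 0 ⇒ step 1: ACAB ⇒ ABC·BAC·ABC·BBA
    A ↦ ABC
    B ↦ BBA
    C ↦ BAC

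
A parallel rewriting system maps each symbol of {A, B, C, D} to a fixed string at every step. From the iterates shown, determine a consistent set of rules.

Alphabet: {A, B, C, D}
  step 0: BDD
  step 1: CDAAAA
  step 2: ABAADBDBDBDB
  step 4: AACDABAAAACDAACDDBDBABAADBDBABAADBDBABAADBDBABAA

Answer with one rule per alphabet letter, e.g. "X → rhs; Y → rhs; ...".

  step 1 ⇒ step 2: CDAAAA ⇒ AB·AA·DB·DB·DB·DB
    A ↦ DB
    C ↦ AB
    D ↦ AA
  step 0 ⇒ step 1: BDD ⇒ CD·AA·AA
    B ↦ CD

A->DB, B->CD, C->AB, D->AA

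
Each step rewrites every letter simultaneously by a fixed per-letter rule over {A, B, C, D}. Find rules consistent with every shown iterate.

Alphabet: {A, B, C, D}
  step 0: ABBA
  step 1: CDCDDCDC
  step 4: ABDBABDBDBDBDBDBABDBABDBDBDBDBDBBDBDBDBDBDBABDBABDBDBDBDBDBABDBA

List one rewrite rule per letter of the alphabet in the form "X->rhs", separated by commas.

  step 0 ⇒ step 1: ABBA ⇒ CDC·D·D·CDC
    A ↦ CDC
    B ↦ D
    C ↦ A  (constrained at step 1)
    D ↦ BDB  (constrained at step 1)

A->CDC, B->D, C->A, D->BDB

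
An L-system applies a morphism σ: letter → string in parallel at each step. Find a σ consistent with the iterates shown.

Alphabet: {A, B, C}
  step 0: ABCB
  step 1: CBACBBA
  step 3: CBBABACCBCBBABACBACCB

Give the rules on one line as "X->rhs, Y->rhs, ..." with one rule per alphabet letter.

  step 0 ⇒ step 1: ABCB ⇒ C·BA·CB·BA
    A ↦ C
    B ↦ BA
    C ↦ CB

A->C, B->BA, C->CB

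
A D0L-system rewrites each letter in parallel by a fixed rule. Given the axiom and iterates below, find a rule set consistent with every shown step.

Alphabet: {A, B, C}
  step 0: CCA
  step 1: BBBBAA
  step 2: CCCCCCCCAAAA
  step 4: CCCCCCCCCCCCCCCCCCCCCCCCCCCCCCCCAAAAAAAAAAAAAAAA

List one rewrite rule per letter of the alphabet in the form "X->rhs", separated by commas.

A->AA, B->CC, C->BB

  step 1 ⇒ step 2: BBBBAA ⇒ CC·CC·CC·CC·AA·AA
    A ↦ AA
    B ↦ CC
  step 0 ⇒ step 1: CCA ⇒ BB·BB·AA
    C ↦ BB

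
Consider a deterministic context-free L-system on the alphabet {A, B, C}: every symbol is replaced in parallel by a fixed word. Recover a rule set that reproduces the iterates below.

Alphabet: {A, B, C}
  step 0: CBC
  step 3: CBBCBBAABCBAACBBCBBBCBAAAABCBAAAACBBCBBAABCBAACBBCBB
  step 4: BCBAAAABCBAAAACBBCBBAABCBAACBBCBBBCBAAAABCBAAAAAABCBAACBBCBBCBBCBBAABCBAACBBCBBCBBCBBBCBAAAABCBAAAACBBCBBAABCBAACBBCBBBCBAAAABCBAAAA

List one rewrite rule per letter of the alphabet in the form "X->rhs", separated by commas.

A->CBB, B->AA, C->BCB

  step 3 ⇒ step 4: CBBCBBAABCBAACBBCBBBCBAAAABCBAAAACBBCBBAABCBAACBBCBB ⇒ BCB·AA·AA·BCB·AA·AA·CBB·CBB·AA·BCB·AA·CBB·CBB·BCB·AA·AA·BCB·AA·AA·AA·BCB·AA·CBB·CBB·CBB·CBB·AA·BCB·AA·CBB·CBB·CBB·CBB·BCB·AA·AA·BCB·AA·AA·CBB·CBB·AA·BCB·AA·CBB·CBB·BCB·AA·AA·BCB·AA·AA
    A ↦ CBB
    B ↦ AA
    C ↦ BCB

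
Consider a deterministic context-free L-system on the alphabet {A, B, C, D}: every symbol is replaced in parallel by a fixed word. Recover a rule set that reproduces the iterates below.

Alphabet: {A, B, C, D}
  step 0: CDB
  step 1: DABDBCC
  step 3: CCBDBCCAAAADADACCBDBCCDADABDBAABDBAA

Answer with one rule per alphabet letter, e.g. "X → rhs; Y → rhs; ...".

A->AA, B->CC, C->DA, D->BDB

  step 0 ⇒ step 1: CDB ⇒ DA·BDB·CC
    B ↦ CC
    C ↦ DA
    D ↦ BDB
    A ↦ AA  (constrained at step 1)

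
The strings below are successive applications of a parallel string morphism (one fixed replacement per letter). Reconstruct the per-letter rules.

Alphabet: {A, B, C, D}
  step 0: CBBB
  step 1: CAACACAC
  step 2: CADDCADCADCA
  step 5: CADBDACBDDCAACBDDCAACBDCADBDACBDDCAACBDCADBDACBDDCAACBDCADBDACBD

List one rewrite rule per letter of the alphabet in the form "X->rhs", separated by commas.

  step 1 ⇒ step 2: CAACACAC ⇒ CA·D·D·CA·D·CA·D·CA
    A ↦ D
    C ↦ CA
  step 0 ⇒ step 1: CBBB ⇒ CA·AC·AC·AC
    B ↦ AC
    D ↦ BD  (constrained at step 2)

A->D, B->AC, C->CA, D->BD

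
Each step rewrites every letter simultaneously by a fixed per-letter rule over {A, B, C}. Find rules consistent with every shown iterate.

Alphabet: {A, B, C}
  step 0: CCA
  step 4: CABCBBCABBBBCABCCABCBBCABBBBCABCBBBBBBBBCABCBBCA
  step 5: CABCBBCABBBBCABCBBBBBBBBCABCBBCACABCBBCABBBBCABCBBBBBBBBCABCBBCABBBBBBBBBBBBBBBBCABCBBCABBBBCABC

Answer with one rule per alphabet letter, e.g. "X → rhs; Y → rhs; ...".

  step 4 ⇒ step 5: CABCBBCABBBBCABCCABCBBCABBBBCABCBBBBBBBBCABCBBCA ⇒ CA·BC·BB·CA·BB·BB·CA·BC·BB·BB·BB·BB·CA·BC·BB·CA·CA·BC·BB·CA·BB·BB·CA·BC·BB·BB·BB·BB·CA·BC·BB·CA·BB·BB·BB·BB·BB·BB·BB·BB·CA·BC·BB·CA·BB·BB·CA·BC
    A ↦ BC
    B ↦ BB
    C ↦ CA

A->BC, B->BB, C->CA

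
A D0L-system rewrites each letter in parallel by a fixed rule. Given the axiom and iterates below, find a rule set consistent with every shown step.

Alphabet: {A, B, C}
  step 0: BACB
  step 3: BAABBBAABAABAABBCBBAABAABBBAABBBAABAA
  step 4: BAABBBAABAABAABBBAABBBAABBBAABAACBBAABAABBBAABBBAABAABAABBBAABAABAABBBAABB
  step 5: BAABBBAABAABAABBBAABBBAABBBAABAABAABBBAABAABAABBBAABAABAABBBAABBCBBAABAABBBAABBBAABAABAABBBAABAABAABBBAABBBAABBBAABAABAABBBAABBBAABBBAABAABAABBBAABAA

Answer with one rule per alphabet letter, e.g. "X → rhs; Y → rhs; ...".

A->B, B->BAA, C->CB

  step 4 ⇒ step 5: BAABBBAABAABAABBBAABBBAABBBAABAACBBAABAABBBAABBBAABAABAABBBAABAABAABBBAABB ⇒ BAA·B·B·BAA·BAA·BAA·B·B·BAA·B·B·BAA·B·B·BAA·BAA·BAA·B·B·BAA·BAA·BAA·B·B·BAA·BAA·BAA·B·B·BAA·B·B·CB·BAA·BAA·B·B·BAA·B·B·BAA·BAA·BAA·B·B·BAA·BAA·BAA·B·B·BAA·B·B·BAA·B·B·BAA·BAA·BAA·B·B·BAA·B·B·BAA·B·B·BAA·BAA·BAA·B·B·BAA·BAA
    A ↦ B
    B ↦ BAA
    C ↦ CB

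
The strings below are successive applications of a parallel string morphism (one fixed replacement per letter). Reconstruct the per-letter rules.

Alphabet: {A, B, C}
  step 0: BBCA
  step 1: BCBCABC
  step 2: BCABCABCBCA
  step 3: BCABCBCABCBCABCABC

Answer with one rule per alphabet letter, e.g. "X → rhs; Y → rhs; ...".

A->BC, B->BC, C->A

  step 2 ⇒ step 3: BCABCABCBCA ⇒ BC·A·BC·BC·A·BC·BC·A·BC·A·BC
    A ↦ BC
    B ↦ BC
    C ↦ A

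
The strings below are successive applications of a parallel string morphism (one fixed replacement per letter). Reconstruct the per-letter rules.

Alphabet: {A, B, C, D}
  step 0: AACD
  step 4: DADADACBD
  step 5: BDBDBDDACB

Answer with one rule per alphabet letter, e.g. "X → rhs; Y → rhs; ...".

A->D, B->C, C->DA, D->B

  step 4 ⇒ step 5: DADADACBD ⇒ B·D·B·D·B·D·DA·C·B
    A ↦ D
    B ↦ C
    C ↦ DA
    D ↦ B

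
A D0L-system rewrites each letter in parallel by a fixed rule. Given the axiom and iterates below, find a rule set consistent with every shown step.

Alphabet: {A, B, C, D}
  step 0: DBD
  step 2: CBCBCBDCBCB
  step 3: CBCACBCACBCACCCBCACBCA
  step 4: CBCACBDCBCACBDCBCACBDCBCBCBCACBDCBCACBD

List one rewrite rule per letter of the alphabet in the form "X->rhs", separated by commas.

  step 3 ⇒ step 4: CBCACBCACBCACCCBCACBCA ⇒ CB·CA·CB·D·CB·CA·CB·D·CB·CA·CB·D·CB·CB·CB·CA·CB·D·CB·CA·CB·D
    A ↦ D
    B ↦ CA
    C ↦ CB
  step 2 ⇒ step 3: CBCBCBDCBCB ⇒ CB·CA·CB·CA·CB·CA·CC·CB·CA·CB·CA
    D ↦ CC

A->D, B->CA, C->CB, D->CC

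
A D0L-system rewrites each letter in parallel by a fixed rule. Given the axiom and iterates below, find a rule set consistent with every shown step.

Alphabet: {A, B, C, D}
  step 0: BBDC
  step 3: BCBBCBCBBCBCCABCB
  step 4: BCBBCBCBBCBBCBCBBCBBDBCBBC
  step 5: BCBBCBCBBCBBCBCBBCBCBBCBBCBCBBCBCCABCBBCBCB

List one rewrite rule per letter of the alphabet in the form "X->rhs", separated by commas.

A->D, B->BC, C->B, D->CA

  step 4 ⇒ step 5: BCBBCBCBBCBBCBCBBCBBDBCBBC ⇒ BC·B·BC·BC·B·BC·B·BC·BC·B·BC·BC·B·BC·B·BC·BC·B·BC·BC·CA·BC·B·BC·BC·B
    B ↦ BC
    C ↦ B
    D ↦ CA
  step 3 ⇒ step 4: BCBBCBCBBCBCCABCB ⇒ BC·B·BC·BC·B·BC·B·BC·BC·B·BC·B·B·D·BC·B·BC
    A ↦ D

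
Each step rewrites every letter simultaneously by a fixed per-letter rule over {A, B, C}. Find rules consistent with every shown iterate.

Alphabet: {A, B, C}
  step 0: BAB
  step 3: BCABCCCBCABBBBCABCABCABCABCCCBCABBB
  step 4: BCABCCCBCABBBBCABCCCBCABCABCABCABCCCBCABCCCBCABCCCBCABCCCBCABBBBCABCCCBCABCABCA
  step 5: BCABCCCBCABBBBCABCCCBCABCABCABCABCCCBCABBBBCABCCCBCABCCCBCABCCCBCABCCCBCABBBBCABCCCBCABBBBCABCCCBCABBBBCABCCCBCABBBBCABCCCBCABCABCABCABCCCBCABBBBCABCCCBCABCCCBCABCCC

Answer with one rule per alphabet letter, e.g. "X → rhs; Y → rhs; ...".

A->CCC, B->BCA, C->B

  step 4 ⇒ step 5: BCABCCCBCABBBBCABCCCBCABCABCABCABCCCBCABCCCBCABCCCBCABCCCBCABBBBCABCCCBCABCABCA ⇒ BCA·B·CCC·BCA·B·B·B·BCA·B·CCC·BCA·BCA·BCA·BCA·B·CCC·BCA·B·B·B·BCA·B·CCC·BCA·B·CCC·BCA·B·CCC·BCA·B·CCC·BCA·B·B·B·BCA·B·CCC·BCA·B·B·B·BCA·B·CCC·BCA·B·B·B·BCA·B·CCC·BCA·B·B·B·BCA·B·CCC·BCA·BCA·BCA·BCA·B·CCC·BCA·B·B·B·BCA·B·CCC·BCA·B·CCC·BCA·B·CCC
    A ↦ CCC
    B ↦ BCA
    C ↦ B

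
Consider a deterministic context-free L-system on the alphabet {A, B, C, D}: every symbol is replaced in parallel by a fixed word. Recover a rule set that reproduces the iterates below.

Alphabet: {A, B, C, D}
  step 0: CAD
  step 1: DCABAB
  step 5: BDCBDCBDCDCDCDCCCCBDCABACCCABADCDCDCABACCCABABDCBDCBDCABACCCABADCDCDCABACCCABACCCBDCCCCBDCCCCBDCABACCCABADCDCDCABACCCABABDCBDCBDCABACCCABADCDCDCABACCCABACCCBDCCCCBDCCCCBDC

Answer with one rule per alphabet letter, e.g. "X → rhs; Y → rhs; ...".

A->ABA, B->CCC, C->DC, D->B

  step 0 ⇒ step 1: CAD ⇒ DC·ABA·B
    A ↦ ABA
    C ↦ DC
    D ↦ B
    B ↦ CCC  (constrained at step 1)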